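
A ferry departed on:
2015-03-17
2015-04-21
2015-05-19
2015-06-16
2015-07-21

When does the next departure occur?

All dates are Tuesdays, 35, 28, 28, 35 days apart.
Specifically, the 3rd Tuesday of each month.
August 2015 — 3rd Tuesday is 2015-08-18.

2015-08-18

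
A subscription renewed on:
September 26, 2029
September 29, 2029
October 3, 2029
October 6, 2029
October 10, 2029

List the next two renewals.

The gap pattern 3, 4, 3, 4 repeats every 2 events.
These are the Wednesdays and Saturdays of each week.
The following Saturday is October 13, 2029.
Next Wednesday: October 17, 2029.

October 13, 2029; October 17, 2029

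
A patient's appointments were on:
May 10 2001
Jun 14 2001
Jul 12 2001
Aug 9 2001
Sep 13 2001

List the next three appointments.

These are Thursdays at 28- or 35-day spacing (35, 28, 28, 35).
The pattern: 2nd Thursday of the month.
2nd Thursday of October 2001: Oct 11 2001.
2nd Thursday of November 2001: Nov 8 2001.
December 2001 — 2nd Thursday is Dec 13 2001.

Oct 11 2001, Nov 8 2001, Dec 13 2001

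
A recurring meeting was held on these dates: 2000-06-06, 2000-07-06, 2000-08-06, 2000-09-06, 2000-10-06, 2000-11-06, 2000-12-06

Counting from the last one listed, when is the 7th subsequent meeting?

Gaps: 30, 31, 31, 30, 31, 30 days — not constant. Every event is on the 6th of the month.
Pattern: the 6th of each month.
Next: January 2001 → 2001-01-06.
Next: February 2001 → 2001-02-06.
Next: March 2001 → 2001-03-06.
Next: April 2001 → 2001-04-06.
May 2001: 2001-05-06.
Next: June 2001 → 2001-06-06.
July 2001: 2001-07-06.

2001-07-06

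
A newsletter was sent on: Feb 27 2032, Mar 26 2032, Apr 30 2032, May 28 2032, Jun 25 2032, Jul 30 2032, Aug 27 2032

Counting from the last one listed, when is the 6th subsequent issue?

Feb 25 2033

All Fridays; the gaps (28, 35, 28, 28, 35, 28) vary with month length.
This is the last Friday of each month.
Last Friday of September 2032: Sep 24 2032.
October 2032 ends with Friday Oct 29 2032.
November 2032 ends with Friday Nov 26 2032.
Last Friday of December 2032: Dec 31 2032.
Last Friday of January 2033: Jan 28 2033.
February 2033 ends with Friday Feb 25 2033.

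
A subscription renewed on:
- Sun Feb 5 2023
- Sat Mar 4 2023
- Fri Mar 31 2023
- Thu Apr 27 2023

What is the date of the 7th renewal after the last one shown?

Every event comes 27 days after the last (27, 27, 27).
Thu Apr 27 2023 + 27 days = Wed May 24 2023.
Wed May 24 2023 + 27 days = Tue Jun 20 2023.
Tue Jun 20 2023 + 27 days = Mon Jul 17 2023.
Mon Jul 17 2023 + 27 days = Sun Aug 13 2023.
Sun Aug 13 2023 + 27 days = Sat Sep 9 2023.
Sat Sep 9 2023 + 27 days = Fri Oct 6 2023.
Fri Oct 6 2023 + 27 days = Thu Nov 2 2023.

Thu Nov 2 2023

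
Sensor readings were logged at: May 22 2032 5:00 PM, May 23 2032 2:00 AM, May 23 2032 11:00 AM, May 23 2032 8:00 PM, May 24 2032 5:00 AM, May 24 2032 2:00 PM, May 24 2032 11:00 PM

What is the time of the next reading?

May 25 2032 8:00 AM

Gaps: 9, 9, 9, 9, 9, 9 hours — each event is 9 hours after the previous one.
May 24 2032 11:00 PM + 9 h = May 25 2032 8:00 AM.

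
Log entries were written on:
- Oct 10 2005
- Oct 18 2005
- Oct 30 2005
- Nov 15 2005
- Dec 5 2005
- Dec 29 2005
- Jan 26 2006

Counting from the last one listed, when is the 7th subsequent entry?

Nov 30 2006

Intervals are 8, 12, 16, 20, 24, 28 days — an arithmetic progression with common difference 4.
Next gap: 32 days. Jan 26 2006 + 32 days = Feb 27 2006.
Next gap: 36 days. Feb 27 2006 + 36 days = Apr 4 2006.
Next gap: 40 days. Apr 4 2006 + 40 days = May 14 2006.
Next gap: 44 days. May 14 2006 + 44 days = Jun 27 2006.
Next gap: 48 days. Jun 27 2006 + 48 days = Aug 14 2006.
Next gap: 52 days. Aug 14 2006 + 52 days = Oct 5 2006.
Next gap: 56 days. Oct 5 2006 + 56 days = Nov 30 2006.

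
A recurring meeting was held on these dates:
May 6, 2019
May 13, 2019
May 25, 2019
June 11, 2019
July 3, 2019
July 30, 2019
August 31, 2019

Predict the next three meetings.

October 7, 2019; November 18, 2019; January 4, 2020

Gaps: 7, 12, 17, 22, 27, 32 days — each gap is 5 larger than the previous one.
Next gap: 37 days. August 31, 2019 + 37 days = October 7, 2019.
Next gap: 42 days. October 7, 2019 + 42 days = November 18, 2019.
Next gap: 47 days. November 18, 2019 + 47 days = January 4, 2020.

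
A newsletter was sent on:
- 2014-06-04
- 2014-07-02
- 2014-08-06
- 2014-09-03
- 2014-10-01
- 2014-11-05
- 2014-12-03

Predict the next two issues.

2015-01-07, 2015-02-04

These are Wednesdays at 28- or 35-day spacing (28, 35, 28, 28, 35, 28).
The pattern: 1st Wednesday of the month.
1st Wednesday of January 2015: 2015-01-07.
February 2015 — 1st Wednesday is 2015-02-04.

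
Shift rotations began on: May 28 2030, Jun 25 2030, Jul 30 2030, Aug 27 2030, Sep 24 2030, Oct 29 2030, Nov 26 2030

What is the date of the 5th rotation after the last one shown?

Apr 29 2031

Every date is a Tuesday; gaps 28, 35, 28, 28, 35, 28 days.
Each is the last Tuesday of its month (at least one falls on the 29th or later, ruling out '4th Tuesday').
December 2030 ends with Tuesday Dec 31 2030.
January 2031 ends with Tuesday Jan 28 2031.
February 2031 ends with Tuesday Feb 25 2031.
March 2031 ends with Tuesday Mar 25 2031.
Last Tuesday of April 2031: Apr 29 2031.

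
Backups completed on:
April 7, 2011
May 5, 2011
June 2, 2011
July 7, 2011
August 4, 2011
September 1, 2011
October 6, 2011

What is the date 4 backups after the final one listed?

Gaps: 28, 28, 35, 28, 28, 35 days — a mix of 28 and 35. Every date is a Thursday.
Each is the 1st Thursday of its month.
November 2011 — 1st Thursday is November 3, 2011.
December 2011 — 1st Thursday is December 1, 2011.
January 2012 — 1st Thursday is January 5, 2012.
February 2012 — 1st Thursday is February 2, 2012.

February 2, 2012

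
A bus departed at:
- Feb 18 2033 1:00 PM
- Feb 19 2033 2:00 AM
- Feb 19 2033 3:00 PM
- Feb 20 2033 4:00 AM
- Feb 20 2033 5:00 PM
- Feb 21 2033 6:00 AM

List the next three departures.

Gaps: 13, 13, 13, 13, 13 hours — each event is 13 hours after the previous one.
Feb 21 2033 6:00 AM + 13 h = Feb 21 2033 7:00 PM.
Feb 21 2033 7:00 PM + 13 h = Feb 22 2033 8:00 AM.
Feb 22 2033 8:00 AM + 13 h = Feb 22 2033 9:00 PM.

Feb 21 2033 7:00 PM, Feb 22 2033 8:00 AM, Feb 22 2033 9:00 PM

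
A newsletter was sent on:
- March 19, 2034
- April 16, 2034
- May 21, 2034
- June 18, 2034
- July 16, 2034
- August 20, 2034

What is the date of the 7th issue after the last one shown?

All dates are Sundays, 28, 35, 28, 28, 35 days apart.
Specifically, the 3rd Sunday of each month.
September 2034 — 3rd Sunday is September 17, 2034.
3rd Sunday of October 2034: October 15, 2034.
3rd Sunday of November 2034: November 19, 2034.
3rd Sunday of December 2034: December 17, 2034.
January 2035 — 3rd Sunday is January 21, 2035.
February 2035 — 3rd Sunday is February 18, 2035.
March 2035 — 3rd Sunday is March 18, 2035.

March 18, 2035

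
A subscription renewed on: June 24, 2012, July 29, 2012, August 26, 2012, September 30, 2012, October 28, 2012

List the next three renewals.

These are Sundays with 35, 28, 35, 28-day gaps.
Each is the final Sunday of its month — July 29, 2012 is past the 28th, so '4th Sunday' doesn't fit.
November 2012 ends with Sunday November 25, 2012.
December 2012 ends with Sunday December 30, 2012.
Last Sunday of January 2013: January 27, 2013.

November 25, 2012; December 30, 2012; January 27, 2013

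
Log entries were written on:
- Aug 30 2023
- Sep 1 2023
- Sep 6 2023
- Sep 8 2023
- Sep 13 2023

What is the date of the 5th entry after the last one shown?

Gaps: 2, 5, 2, 5 days — not constant, but cyclic with period 2.
The events fall on every Wednesday and Friday.
Next Friday: Sep 15 2023.
Next Wednesday: Sep 20 2023.
The following Friday is Sep 22 2023.
Next Wednesday: Sep 27 2023.
The following Friday is Sep 29 2023.

Sep 29 2023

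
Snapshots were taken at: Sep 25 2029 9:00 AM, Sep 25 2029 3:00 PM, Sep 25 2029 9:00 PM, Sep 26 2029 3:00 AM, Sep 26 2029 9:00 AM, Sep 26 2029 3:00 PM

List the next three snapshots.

The interval is a steady 6 hours (6, 6, 6, 6, 6).
Sep 26 2029 3:00 PM + 6 h = Sep 26 2029 9:00 PM.
Sep 26 2029 9:00 PM + 6 h = Sep 27 2029 3:00 AM.
Sep 27 2029 3:00 AM + 6 h = Sep 27 2029 9:00 AM.

Sep 26 2029 9:00 PM, Sep 27 2029 3:00 AM, Sep 27 2029 9:00 AM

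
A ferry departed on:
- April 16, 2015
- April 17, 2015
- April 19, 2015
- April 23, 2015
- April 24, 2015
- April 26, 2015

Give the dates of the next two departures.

Gaps: 1, 2, 4, 1, 2 days — not constant, but cyclic with period 3.
The events fall on every Thursday, Friday and Sunday.
The following Thursday is April 30, 2015.
The following Friday is May 1, 2015.

April 30, 2015; May 1, 2015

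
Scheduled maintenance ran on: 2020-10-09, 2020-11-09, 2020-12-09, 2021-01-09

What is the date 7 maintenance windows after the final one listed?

Each date is the 9th; the gaps (31, 30, 31) track the month lengths.
The rule is the 9th of each month.
Next: February 2021 → 2021-02-09.
March 2021: 2021-03-09.
Next: April 2021 → 2021-04-09.
May 2021: 2021-05-09.
June 2021: 2021-06-09.
Next: July 2021 → 2021-07-09.
Next: August 2021 → 2021-08-09.

2021-08-09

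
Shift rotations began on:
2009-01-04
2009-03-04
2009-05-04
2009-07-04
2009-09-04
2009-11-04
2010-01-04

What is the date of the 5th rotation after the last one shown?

Each date is the 4th; the gaps (59, 61, 61, 62, 61, 61) track the month lengths.
The rule is the 4th of every 2 months.
Next: March 2010 → 2010-03-04.
Next: May 2010 → 2010-05-04.
July 2010: 2010-07-04.
September 2010: 2010-09-04.
Next: November 2010 → 2010-11-04.

2010-11-04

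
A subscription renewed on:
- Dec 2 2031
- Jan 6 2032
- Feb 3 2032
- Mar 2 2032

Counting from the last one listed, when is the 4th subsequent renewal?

Jul 6 2032

All dates are Tuesdays, 35, 28, 28 days apart.
Specifically, the 1st Tuesday of each month.
1st Tuesday of April 2032: Apr 6 2032.
May 2032 — 1st Tuesday is May 4 2032.
1st Tuesday of June 2032: Jun 1 2032.
1st Tuesday of July 2032: Jul 6 2032.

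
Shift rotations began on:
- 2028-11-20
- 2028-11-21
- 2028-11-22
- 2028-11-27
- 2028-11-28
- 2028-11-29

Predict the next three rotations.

2028-12-04, 2028-12-05, 2028-12-06

Gaps: 1, 1, 5, 1, 1 days — not constant, but cyclic with period 3.
The events fall on every Monday, Tuesday and Wednesday.
The following Monday is 2028-12-04.
Next Tuesday: 2028-12-05.
Next Wednesday: 2028-12-06.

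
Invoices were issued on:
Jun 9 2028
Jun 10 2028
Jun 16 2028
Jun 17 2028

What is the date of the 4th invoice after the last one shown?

Jul 1 2028

Gaps: 1, 6, 1 days — not constant, but cyclic with period 2.
The events fall on every Friday and Saturday.
The following Friday is Jun 23 2028.
Next Saturday: Jun 24 2028.
The following Friday is Jun 30 2028.
The following Saturday is Jul 1 2028.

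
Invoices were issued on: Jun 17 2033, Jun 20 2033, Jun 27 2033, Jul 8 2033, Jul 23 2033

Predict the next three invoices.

Intervals are 3, 7, 11, 15 days — an arithmetic progression with common difference 4.
Next gap: 19 days. Jul 23 2033 + 19 days = Aug 11 2033.
Next gap: 23 days. Aug 11 2033 + 23 days = Sep 3 2033.
Next gap: 27 days. Sep 3 2033 + 27 days = Sep 30 2033.

Aug 11 2033, Sep 3 2033, Sep 30 2033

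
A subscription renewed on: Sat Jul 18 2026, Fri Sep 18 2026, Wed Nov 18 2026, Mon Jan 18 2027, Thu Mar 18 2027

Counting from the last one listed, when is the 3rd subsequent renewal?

Sat Sep 18 2027

Each date is the 18th; the gaps (62, 61, 61, 59) track the month lengths.
The rule is the 18th of every 2 months.
Next: May 2027 → Tue May 18 2027.
Next: July 2027 → Sun Jul 18 2027.
Next: September 2027 → Sat Sep 18 2027.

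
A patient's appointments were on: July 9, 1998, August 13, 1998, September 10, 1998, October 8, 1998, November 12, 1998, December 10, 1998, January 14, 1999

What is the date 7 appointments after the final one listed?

August 12, 1999

Gaps: 35, 28, 28, 35, 28, 35 days — a mix of 28 and 35. Every date is a Thursday.
Each is the 2nd Thursday of its month.
February 1999 — 2nd Thursday is February 11, 1999.
March 1999 — 2nd Thursday is March 11, 1999.
April 1999 — 2nd Thursday is April 8, 1999.
2nd Thursday of May 1999: May 13, 1999.
June 1999 — 2nd Thursday is June 10, 1999.
2nd Thursday of July 1999: July 8, 1999.
2nd Thursday of August 1999: August 12, 1999.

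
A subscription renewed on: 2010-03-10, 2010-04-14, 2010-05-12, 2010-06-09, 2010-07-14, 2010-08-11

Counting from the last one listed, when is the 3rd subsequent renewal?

2010-11-10

These are Wednesdays at 28- or 35-day spacing (35, 28, 28, 35, 28).
The pattern: 2nd Wednesday of the month.
2nd Wednesday of September 2010: 2010-09-08.
October 2010 — 2nd Wednesday is 2010-10-13.
2nd Wednesday of November 2010: 2010-11-10.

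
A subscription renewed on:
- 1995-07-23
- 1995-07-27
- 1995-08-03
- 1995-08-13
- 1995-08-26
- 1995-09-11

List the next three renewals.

The spacing grows by 3 each time: 4, 7, 10, 13, 16 days.
Next gap: 19 days. 1995-09-11 + 19 days = 1995-09-30.
Next gap: 22 days. 1995-09-30 + 22 days = 1995-10-22.
Next gap: 25 days. 1995-10-22 + 25 days = 1995-11-16.

1995-09-30, 1995-10-22, 1995-11-16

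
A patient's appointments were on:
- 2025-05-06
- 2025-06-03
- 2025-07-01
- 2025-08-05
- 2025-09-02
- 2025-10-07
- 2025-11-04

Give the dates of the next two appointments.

2025-12-02, 2026-01-06

Gaps: 28, 28, 35, 28, 35, 28 days — a mix of 28 and 35. Every date is a Tuesday.
Each is the 1st Tuesday of its month.
December 2025 — 1st Tuesday is 2025-12-02.
January 2026 — 1st Tuesday is 2026-01-06.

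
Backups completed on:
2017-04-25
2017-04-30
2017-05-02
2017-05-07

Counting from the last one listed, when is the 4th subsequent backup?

2017-05-21

Every event lands on a Tuesday or Sunday (gaps cycle 5, 2, 5).
So the schedule is: every Tuesday and Sunday.
The following Tuesday is 2017-05-09.
The following Sunday is 2017-05-14.
The following Tuesday is 2017-05-16.
The following Sunday is 2017-05-21.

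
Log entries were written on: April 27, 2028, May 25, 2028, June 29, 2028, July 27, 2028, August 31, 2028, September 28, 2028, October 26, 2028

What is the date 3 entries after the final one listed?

January 25, 2029

All Thursdays; the gaps (28, 35, 28, 35, 28, 28) vary with month length.
This is the last Thursday of each month.
November 2028 ends with Thursday November 30, 2028.
December 2028 ends with Thursday December 28, 2028.
January 2029 ends with Thursday January 25, 2029.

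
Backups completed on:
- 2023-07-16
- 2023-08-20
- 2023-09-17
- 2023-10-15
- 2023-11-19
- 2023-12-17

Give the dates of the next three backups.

2024-01-21, 2024-02-18, 2024-03-17

Gaps: 35, 28, 28, 35, 28 days — a mix of 28 and 35. Every date is a Sunday.
Each is the 3rd Sunday of its month.
January 2024 — 3rd Sunday is 2024-01-21.
3rd Sunday of February 2024: 2024-02-18.
3rd Sunday of March 2024: 2024-03-17.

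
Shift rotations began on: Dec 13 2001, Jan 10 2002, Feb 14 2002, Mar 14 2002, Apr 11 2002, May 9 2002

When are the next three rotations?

Jun 13 2002, Jul 11 2002, Aug 8 2002

All dates are Thursdays, 28, 35, 28, 28, 28 days apart.
Specifically, the 2nd Thursday of each month.
2nd Thursday of June 2002: Jun 13 2002.
July 2002 — 2nd Thursday is Jul 11 2002.
August 2002 — 2nd Thursday is Aug 8 2002.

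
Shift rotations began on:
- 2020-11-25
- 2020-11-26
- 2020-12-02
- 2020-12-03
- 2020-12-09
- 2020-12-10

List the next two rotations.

2020-12-16, 2020-12-17

Gaps: 1, 6, 1, 6, 1 days — not constant, but cyclic with period 2.
The events fall on every Wednesday and Thursday.
The following Wednesday is 2020-12-16.
The following Thursday is 2020-12-17.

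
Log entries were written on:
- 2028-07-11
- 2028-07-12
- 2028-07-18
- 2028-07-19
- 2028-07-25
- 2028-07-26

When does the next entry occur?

2028-08-01

Gaps: 1, 6, 1, 6, 1 days — not constant, but cyclic with period 2.
The events fall on every Tuesday and Wednesday.
The following Tuesday is 2028-08-01.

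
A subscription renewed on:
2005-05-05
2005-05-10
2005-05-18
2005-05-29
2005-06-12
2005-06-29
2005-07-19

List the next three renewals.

2005-08-11, 2005-09-06, 2005-10-05

Gaps: 5, 8, 11, 14, 17, 20 days — each gap is 3 larger than the previous one.
Next gap: 23 days. 2005-07-19 + 23 days = 2005-08-11.
Next gap: 26 days. 2005-08-11 + 26 days = 2005-09-06.
Next gap: 29 days. 2005-09-06 + 29 days = 2005-10-05.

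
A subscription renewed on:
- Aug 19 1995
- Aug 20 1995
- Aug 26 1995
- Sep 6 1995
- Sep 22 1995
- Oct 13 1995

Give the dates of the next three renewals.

Nov 8 1995, Dec 9 1995, Jan 14 1996

Intervals are 1, 6, 11, 16, 21 days — an arithmetic progression with common difference 5.
Next gap: 26 days. Oct 13 1995 + 26 days = Nov 8 1995.
Next gap: 31 days. Nov 8 1995 + 31 days = Dec 9 1995.
Next gap: 36 days. Dec 9 1995 + 36 days = Jan 14 1996.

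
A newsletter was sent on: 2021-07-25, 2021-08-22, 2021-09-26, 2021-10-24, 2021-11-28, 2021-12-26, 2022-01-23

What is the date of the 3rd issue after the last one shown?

2022-04-24

Gaps: 28, 35, 28, 35, 28, 28 days — a mix of 28 and 35. Every date is a Sunday.
Each is the 4th Sunday of its month.
February 2022 — 4th Sunday is 2022-02-27.
March 2022 — 4th Sunday is 2022-03-27.
April 2022 — 4th Sunday is 2022-04-24.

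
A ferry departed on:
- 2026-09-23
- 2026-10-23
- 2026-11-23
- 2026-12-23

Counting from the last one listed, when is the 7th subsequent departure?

2027-07-23

Each date is the 23rd; the gaps (30, 31, 30) track the month lengths.
The rule is the 23rd of each month.
January 2027: 2027-01-23.
February 2027: 2027-02-23.
March 2027: 2027-03-23.
Next: April 2027 → 2027-04-23.
Next: May 2027 → 2027-05-23.
June 2027: 2027-06-23.
July 2027: 2027-07-23.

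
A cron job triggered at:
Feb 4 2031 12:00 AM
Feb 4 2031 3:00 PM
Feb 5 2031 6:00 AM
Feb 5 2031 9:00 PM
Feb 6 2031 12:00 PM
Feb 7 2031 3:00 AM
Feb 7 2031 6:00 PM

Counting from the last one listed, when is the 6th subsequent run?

Gaps: 15, 15, 15, 15, 15, 15 hours — each event is 15 hours after the previous one.
Feb 7 2031 6:00 PM + 15 h = Feb 8 2031 9:00 AM.
Feb 8 2031 9:00 AM + 15 h = Feb 9 2031 12:00 AM.
Feb 9 2031 12:00 AM + 15 h = Feb 9 2031 3:00 PM.
Feb 9 2031 3:00 PM + 15 h = Feb 10 2031 6:00 AM.
Feb 10 2031 6:00 AM + 15 h = Feb 10 2031 9:00 PM.
Feb 10 2031 9:00 PM + 15 h = Feb 11 2031 12:00 PM.

Feb 11 2031 12:00 PM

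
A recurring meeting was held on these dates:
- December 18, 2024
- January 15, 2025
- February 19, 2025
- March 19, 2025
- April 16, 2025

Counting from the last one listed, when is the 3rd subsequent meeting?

These are Wednesdays at 28- or 35-day spacing (28, 35, 28, 28).
The pattern: 3rd Wednesday of the month.
3rd Wednesday of May 2025: May 21, 2025.
3rd Wednesday of June 2025: June 18, 2025.
July 2025 — 3rd Wednesday is July 16, 2025.

July 16, 2025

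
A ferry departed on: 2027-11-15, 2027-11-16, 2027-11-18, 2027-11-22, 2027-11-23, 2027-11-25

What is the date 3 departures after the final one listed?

2027-12-02

The gap pattern 1, 2, 4, 1, 2 repeats every 3 events.
These are the Mondays, Tuesdays and Thursdays of each week.
Next Monday: 2027-11-29.
Next Tuesday: 2027-11-30.
The following Thursday is 2027-12-02.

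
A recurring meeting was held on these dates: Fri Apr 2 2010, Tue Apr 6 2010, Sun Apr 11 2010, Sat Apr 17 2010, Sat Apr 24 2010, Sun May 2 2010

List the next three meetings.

Tue May 11 2010, Fri May 21 2010, Tue Jun 1 2010

Intervals are 4, 5, 6, 7, 8 days — an arithmetic progression with common difference 1.
Next gap: 9 days. Sun May 2 2010 + 9 days = Tue May 11 2010.
Next gap: 10 days. Tue May 11 2010 + 10 days = Fri May 21 2010.
Next gap: 11 days. Fri May 21 2010 + 11 days = Tue Jun 1 2010.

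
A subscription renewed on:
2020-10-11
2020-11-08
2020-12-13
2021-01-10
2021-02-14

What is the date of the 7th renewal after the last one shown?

Gaps: 28, 35, 28, 35 days — a mix of 28 and 35. Every date is a Sunday.
Each is the 2nd Sunday of its month.
2nd Sunday of March 2021: 2021-03-14.
2nd Sunday of April 2021: 2021-04-11.
2nd Sunday of May 2021: 2021-05-09.
2nd Sunday of June 2021: 2021-06-13.
2nd Sunday of July 2021: 2021-07-11.
2nd Sunday of August 2021: 2021-08-08.
September 2021 — 2nd Sunday is 2021-09-12.

2021-09-12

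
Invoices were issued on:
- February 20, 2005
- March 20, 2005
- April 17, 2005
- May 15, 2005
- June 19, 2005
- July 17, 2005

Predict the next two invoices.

These are Sundays at 28- or 35-day spacing (28, 28, 28, 35, 28).
The pattern: 3rd Sunday of the month.
3rd Sunday of August 2005: August 21, 2005.
September 2005 — 3rd Sunday is September 18, 2005.

August 21, 2005; September 18, 2005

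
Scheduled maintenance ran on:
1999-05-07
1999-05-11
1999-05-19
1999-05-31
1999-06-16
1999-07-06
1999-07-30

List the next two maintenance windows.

Gaps: 4, 8, 12, 16, 20, 24 days — each gap is 4 larger than the previous one.
Next gap: 28 days. 1999-07-30 + 28 days = 1999-08-27.
Next gap: 32 days. 1999-08-27 + 32 days = 1999-09-28.

1999-08-27, 1999-09-28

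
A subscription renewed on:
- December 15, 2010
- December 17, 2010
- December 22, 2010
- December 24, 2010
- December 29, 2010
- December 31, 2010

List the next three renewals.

January 5, 2011; January 7, 2011; January 12, 2011

The gap pattern 2, 5, 2, 5, 2 repeats every 2 events.
These are the Wednesdays and Fridays of each week.
Next Wednesday: January 5, 2011.
The following Friday is January 7, 2011.
Next Wednesday: January 12, 2011.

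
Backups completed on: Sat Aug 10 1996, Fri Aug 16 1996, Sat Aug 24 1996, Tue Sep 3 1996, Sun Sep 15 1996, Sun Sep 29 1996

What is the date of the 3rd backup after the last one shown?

Gaps: 6, 8, 10, 12, 14 days — each gap is 2 larger than the previous one.
Next gap: 16 days. Sun Sep 29 1996 + 16 days = Tue Oct 15 1996.
Next gap: 18 days. Tue Oct 15 1996 + 18 days = Sat Nov 2 1996.
Next gap: 20 days. Sat Nov 2 1996 + 20 days = Fri Nov 22 1996.

Fri Nov 22 1996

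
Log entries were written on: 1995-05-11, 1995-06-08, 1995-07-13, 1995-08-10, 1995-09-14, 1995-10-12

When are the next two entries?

Gaps: 28, 35, 28, 35, 28 days — a mix of 28 and 35. Every date is a Thursday.
Each is the 2nd Thursday of its month.
2nd Thursday of November 1995: 1995-11-09.
December 1995 — 2nd Thursday is 1995-12-14.

1995-11-09, 1995-12-14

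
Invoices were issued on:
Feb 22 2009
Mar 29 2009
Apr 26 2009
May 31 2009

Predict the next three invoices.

Jun 28 2009, Jul 26 2009, Aug 30 2009

These are Sundays with 35, 28, 35-day gaps.
Each is the final Sunday of its month — Mar 29 2009 is past the 28th, so '4th Sunday' doesn't fit.
June 2009 ends with Sunday Jun 28 2009.
Last Sunday of July 2009: Jul 26 2009.
Last Sunday of August 2009: Aug 30 2009.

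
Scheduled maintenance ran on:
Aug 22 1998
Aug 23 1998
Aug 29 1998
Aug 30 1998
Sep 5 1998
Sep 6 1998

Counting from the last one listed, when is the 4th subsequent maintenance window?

Sep 20 1998

Gaps: 1, 6, 1, 6, 1 days — not constant, but cyclic with period 2.
The events fall on every Saturday and Sunday.
Next Saturday: Sep 12 1998.
Next Sunday: Sep 13 1998.
Next Saturday: Sep 19 1998.
The following Sunday is Sep 20 1998.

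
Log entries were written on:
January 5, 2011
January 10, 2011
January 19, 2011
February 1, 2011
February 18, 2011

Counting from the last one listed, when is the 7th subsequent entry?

Gaps: 5, 9, 13, 17 days — each gap is 4 larger than the previous one.
Next gap: 21 days. February 18, 2011 + 21 days = March 11, 2011.
Next gap: 25 days. March 11, 2011 + 25 days = April 5, 2011.
Next gap: 29 days. April 5, 2011 + 29 days = May 4, 2011.
Next gap: 33 days. May 4, 2011 + 33 days = June 6, 2011.
Next gap: 37 days. June 6, 2011 + 37 days = July 13, 2011.
Next gap: 41 days. July 13, 2011 + 41 days = August 23, 2011.
Next gap: 45 days. August 23, 2011 + 45 days = October 7, 2011.

October 7, 2011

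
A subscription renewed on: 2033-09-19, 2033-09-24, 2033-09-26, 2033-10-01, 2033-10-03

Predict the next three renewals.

Every event lands on a Monday or Saturday (gaps cycle 5, 2, 5, 2).
So the schedule is: every Monday and Saturday.
Next Saturday: 2033-10-08.
The following Monday is 2033-10-10.
The following Saturday is 2033-10-15.

2033-10-08, 2033-10-10, 2033-10-15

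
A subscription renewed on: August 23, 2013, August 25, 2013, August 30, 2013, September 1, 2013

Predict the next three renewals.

Gaps: 2, 5, 2 days — not constant, but cyclic with period 2.
The events fall on every Friday and Sunday.
The following Friday is September 6, 2013.
The following Sunday is September 8, 2013.
Next Friday: September 13, 2013.

September 6, 2013; September 8, 2013; September 13, 2013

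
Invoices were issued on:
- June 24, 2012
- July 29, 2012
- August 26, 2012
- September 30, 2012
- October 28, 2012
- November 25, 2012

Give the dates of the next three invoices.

December 30, 2012; January 27, 2013; February 24, 2013

Every date is a Sunday; gaps 35, 28, 35, 28, 28 days.
Each is the last Sunday of its month (at least one falls on the 29th or later, ruling out '4th Sunday').
Last Sunday of December 2012: December 30, 2012.
Last Sunday of January 2013: January 27, 2013.
Last Sunday of February 2013: February 24, 2013.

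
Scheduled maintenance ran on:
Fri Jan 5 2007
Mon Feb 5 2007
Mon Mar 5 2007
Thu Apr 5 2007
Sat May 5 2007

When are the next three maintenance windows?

Each date is the 5th; the gaps (31, 28, 31, 30) track the month lengths.
The rule is the 5th of each month.
June 2007: Tue Jun 5 2007.
July 2007: Thu Jul 5 2007.
Next: August 2007 → Sun Aug 5 2007.

Tue Jun 5 2007, Thu Jul 5 2007, Sun Aug 5 2007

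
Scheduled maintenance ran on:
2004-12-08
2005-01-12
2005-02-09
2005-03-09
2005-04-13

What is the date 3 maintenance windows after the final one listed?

2005-07-13

All dates are Wednesdays, 35, 28, 28, 35 days apart.
Specifically, the 2nd Wednesday of each month.
2nd Wednesday of May 2005: 2005-05-11.
2nd Wednesday of June 2005: 2005-06-08.
July 2005 — 2nd Wednesday is 2005-07-13.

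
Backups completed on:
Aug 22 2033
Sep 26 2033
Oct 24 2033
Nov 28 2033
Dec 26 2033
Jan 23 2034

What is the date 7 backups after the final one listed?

All dates are Mondays, 35, 28, 35, 28, 28 days apart.
Specifically, the 4th Monday of each month.
4th Monday of February 2034: Feb 27 2034.
4th Monday of March 2034: Mar 27 2034.
4th Monday of April 2034: Apr 24 2034.
4th Monday of May 2034: May 22 2034.
June 2034 — 4th Monday is Jun 26 2034.
4th Monday of July 2034: Jul 24 2034.
4th Monday of August 2034: Aug 28 2034.

Aug 28 2034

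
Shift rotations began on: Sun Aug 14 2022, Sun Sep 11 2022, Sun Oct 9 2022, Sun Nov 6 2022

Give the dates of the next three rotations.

Sun Dec 4 2022, Sun Jan 1 2023, Sun Jan 29 2023

Gaps between consecutive events: 28, 28, 28 days — a constant 28-day interval.
Sun Nov 6 2022 + 28 days = Sun Dec 4 2022.
Sun Dec 4 2022 + 28 days = Sun Jan 1 2023.
Sun Jan 1 2023 + 28 days = Sun Jan 29 2023.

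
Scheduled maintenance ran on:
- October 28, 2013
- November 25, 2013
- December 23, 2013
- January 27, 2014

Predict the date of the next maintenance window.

February 24, 2014

All dates are Mondays, 28, 28, 35 days apart.
Specifically, the 4th Monday of each month.
4th Monday of February 2014: February 24, 2014.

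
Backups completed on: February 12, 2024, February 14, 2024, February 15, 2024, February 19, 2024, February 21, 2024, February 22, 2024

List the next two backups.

The gap pattern 2, 1, 4, 2, 1 repeats every 3 events.
These are the Mondays, Wednesdays and Thursdays of each week.
The following Monday is February 26, 2024.
Next Wednesday: February 28, 2024.

February 26, 2024; February 28, 2024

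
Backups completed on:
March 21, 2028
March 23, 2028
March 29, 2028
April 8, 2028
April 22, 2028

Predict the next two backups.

Intervals are 2, 6, 10, 14 days — an arithmetic progression with common difference 4.
Next gap: 18 days. April 22, 2028 + 18 days = May 10, 2028.
Next gap: 22 days. May 10, 2028 + 22 days = June 1, 2028.

May 10, 2028; June 1, 2028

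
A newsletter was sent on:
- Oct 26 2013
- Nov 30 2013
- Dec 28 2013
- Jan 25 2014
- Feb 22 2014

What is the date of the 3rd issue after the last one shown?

These are Saturdays with 35, 28, 28, 28-day gaps.
Each is the final Saturday of its month — Nov 30 2013 is past the 28th, so '4th Saturday' doesn't fit.
Last Saturday of March 2014: Mar 29 2014.
Last Saturday of April 2014: Apr 26 2014.
May 2014 ends with Saturday May 31 2014.

May 31 2014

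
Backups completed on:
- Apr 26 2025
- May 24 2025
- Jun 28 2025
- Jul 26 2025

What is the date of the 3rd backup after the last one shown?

Oct 25 2025

All dates are Saturdays, 28, 35, 28 days apart.
Specifically, the 4th Saturday of each month.
August 2025 — 4th Saturday is Aug 23 2025.
4th Saturday of September 2025: Sep 27 2025.
4th Saturday of October 2025: Oct 25 2025.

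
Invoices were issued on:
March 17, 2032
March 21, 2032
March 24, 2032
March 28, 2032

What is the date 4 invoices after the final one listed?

April 11, 2032

The gap pattern 4, 3, 4 repeats every 2 events.
These are the Wednesdays and Sundays of each week.
The following Wednesday is March 31, 2032.
The following Sunday is April 4, 2032.
Next Wednesday: April 7, 2032.
Next Sunday: April 11, 2032.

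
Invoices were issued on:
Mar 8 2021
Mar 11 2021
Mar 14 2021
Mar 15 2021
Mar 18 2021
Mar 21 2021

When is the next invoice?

Mar 22 2021

The gap pattern 3, 3, 1, 3, 3 repeats every 3 events.
These are the Mondays, Thursdays and Sundays of each week.
The following Monday is Mar 22 2021.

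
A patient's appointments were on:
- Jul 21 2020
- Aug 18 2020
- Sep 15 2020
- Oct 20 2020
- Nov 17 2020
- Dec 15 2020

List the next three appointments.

Jan 19 2021, Feb 16 2021, Mar 16 2021

Gaps: 28, 28, 35, 28, 28 days — a mix of 28 and 35. Every date is a Tuesday.
Each is the 3rd Tuesday of its month.
January 2021 — 3rd Tuesday is Jan 19 2021.
3rd Tuesday of February 2021: Feb 16 2021.
March 2021 — 3rd Tuesday is Mar 16 2021.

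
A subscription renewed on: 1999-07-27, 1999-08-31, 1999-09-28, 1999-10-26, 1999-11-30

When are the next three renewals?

1999-12-28, 2000-01-25, 2000-02-29

All Tuesdays; the gaps (35, 28, 28, 35) vary with month length.
This is the last Tuesday of each month.
Last Tuesday of December 1999: 1999-12-28.
Last Tuesday of January 2000: 2000-01-25.
Last Tuesday of February 2000: 2000-02-29.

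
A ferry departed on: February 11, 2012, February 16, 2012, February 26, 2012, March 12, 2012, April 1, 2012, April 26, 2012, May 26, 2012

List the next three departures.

June 30, 2012; August 9, 2012; September 23, 2012

The spacing grows by 5 each time: 5, 10, 15, 20, 25, 30 days.
Next gap: 35 days. May 26, 2012 + 35 days = June 30, 2012.
Next gap: 40 days. June 30, 2012 + 40 days = August 9, 2012.
Next gap: 45 days. August 9, 2012 + 45 days = September 23, 2012.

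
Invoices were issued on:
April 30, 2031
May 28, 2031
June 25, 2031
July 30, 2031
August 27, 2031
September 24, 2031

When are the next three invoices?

All Wednesdays; the gaps (28, 28, 35, 28, 28) vary with month length.
This is the last Wednesday of each month.
October 2031 ends with Wednesday October 29, 2031.
November 2031 ends with Wednesday November 26, 2031.
December 2031 ends with Wednesday December 31, 2031.

October 29, 2031; November 26, 2031; December 31, 2031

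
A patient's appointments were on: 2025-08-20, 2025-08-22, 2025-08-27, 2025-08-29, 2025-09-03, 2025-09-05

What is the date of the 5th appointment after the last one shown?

2025-09-24

The gap pattern 2, 5, 2, 5, 2 repeats every 2 events.
These are the Wednesdays and Fridays of each week.
The following Wednesday is 2025-09-10.
The following Friday is 2025-09-12.
The following Wednesday is 2025-09-17.
Next Friday: 2025-09-19.
The following Wednesday is 2025-09-24.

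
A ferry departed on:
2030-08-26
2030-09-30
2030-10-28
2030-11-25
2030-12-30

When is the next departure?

These are Mondays with 35, 28, 28, 35-day gaps.
Each is the final Monday of its month — 2030-09-30 is past the 28th, so '4th Monday' doesn't fit.
Last Monday of January 2031: 2031-01-27.

2031-01-27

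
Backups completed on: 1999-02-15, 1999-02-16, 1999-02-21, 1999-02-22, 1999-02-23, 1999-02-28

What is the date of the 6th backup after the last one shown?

Gaps: 1, 5, 1, 1, 5 days — not constant, but cyclic with period 3.
The events fall on every Monday, Tuesday and Sunday.
The following Monday is 1999-03-01.
Next Tuesday: 1999-03-02.
The following Sunday is 1999-03-07.
The following Monday is 1999-03-08.
The following Tuesday is 1999-03-09.
The following Sunday is 1999-03-14.

1999-03-14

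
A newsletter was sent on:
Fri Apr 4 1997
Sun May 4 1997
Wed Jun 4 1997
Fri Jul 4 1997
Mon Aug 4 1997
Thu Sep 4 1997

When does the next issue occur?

Sat Oct 4 1997

Gaps: 30, 31, 30, 31, 31 days — not constant. Every event is on the 4th of the month.
Pattern: the 4th of each month.
October 1997: Sat Oct 4 1997.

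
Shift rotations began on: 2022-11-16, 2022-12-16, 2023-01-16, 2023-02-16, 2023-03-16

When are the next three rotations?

2023-04-16, 2023-05-16, 2023-06-16

Gaps: 30, 31, 31, 28 days — not constant. Every event is on the 16th of the month.
Pattern: the 16th of each month.
Next: April 2023 → 2023-04-16.
May 2023: 2023-05-16.
Next: June 2023 → 2023-06-16.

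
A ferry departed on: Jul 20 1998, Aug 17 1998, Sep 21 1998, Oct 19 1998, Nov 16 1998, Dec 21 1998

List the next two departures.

These are Mondays at 28- or 35-day spacing (28, 35, 28, 28, 35).
The pattern: 3rd Monday of the month.
January 1999 — 3rd Monday is Jan 18 1999.
3rd Monday of February 1999: Feb 15 1999.

Jan 18 1999, Feb 15 1999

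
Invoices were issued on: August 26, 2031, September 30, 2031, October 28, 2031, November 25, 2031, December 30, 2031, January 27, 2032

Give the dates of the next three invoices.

February 24, 2032; March 30, 2032; April 27, 2032

All Tuesdays; the gaps (35, 28, 28, 35, 28) vary with month length.
This is the last Tuesday of each month.
February 2032 ends with Tuesday February 24, 2032.
March 2032 ends with Tuesday March 30, 2032.
Last Tuesday of April 2032: April 27, 2032.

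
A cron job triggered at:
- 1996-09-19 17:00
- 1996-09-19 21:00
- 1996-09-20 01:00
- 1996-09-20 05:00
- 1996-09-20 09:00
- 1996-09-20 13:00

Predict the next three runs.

1996-09-20 17:00, 1996-09-20 21:00, 1996-09-21 01:00

The interval is a steady 4 hours (4, 4, 4, 4, 4).
1996-09-20 13:00 + 4 h = 1996-09-20 17:00.
1996-09-20 17:00 + 4 h = 1996-09-20 21:00.
1996-09-20 21:00 + 4 h = 1996-09-21 01:00.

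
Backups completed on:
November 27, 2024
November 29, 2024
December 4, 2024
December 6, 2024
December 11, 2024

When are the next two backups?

Every event lands on a Wednesday or Friday (gaps cycle 2, 5, 2, 5).
So the schedule is: every Wednesday and Friday.
The following Friday is December 13, 2024.
Next Wednesday: December 18, 2024.

December 13, 2024; December 18, 2024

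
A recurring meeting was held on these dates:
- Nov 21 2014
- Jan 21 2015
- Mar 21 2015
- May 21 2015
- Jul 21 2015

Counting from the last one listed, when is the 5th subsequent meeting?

May 21 2016

Gaps: 61, 59, 61, 61 days — not constant. Every event is on the 21st of the month.
Pattern: the 21st of every 2 months.
Next: September 2015 → Sep 21 2015.
November 2015: Nov 21 2015.
January 2016: Jan 21 2016.
Next: March 2016 → Mar 21 2016.
May 2016: May 21 2016.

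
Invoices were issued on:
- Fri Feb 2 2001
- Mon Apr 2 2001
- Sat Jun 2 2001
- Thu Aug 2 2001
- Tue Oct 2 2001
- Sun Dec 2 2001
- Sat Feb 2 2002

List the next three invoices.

Gaps: 59, 61, 61, 61, 61, 62 days — not constant. Every event is on the 2nd of the month.
Pattern: the 2nd of every 2 months.
Next: April 2002 → Tue Apr 2 2002.
Next: June 2002 → Sun Jun 2 2002.
August 2002: Fri Aug 2 2002.

Tue Apr 2 2002, Sun Jun 2 2002, Fri Aug 2 2002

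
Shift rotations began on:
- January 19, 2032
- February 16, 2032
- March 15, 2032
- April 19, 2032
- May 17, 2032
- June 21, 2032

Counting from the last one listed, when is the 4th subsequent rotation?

October 18, 2032

Gaps: 28, 28, 35, 28, 35 days — a mix of 28 and 35. Every date is a Monday.
Each is the 3rd Monday of its month.
July 2032 — 3rd Monday is July 19, 2032.
3rd Monday of August 2032: August 16, 2032.
September 2032 — 3rd Monday is September 20, 2032.
October 2032 — 3rd Monday is October 18, 2032.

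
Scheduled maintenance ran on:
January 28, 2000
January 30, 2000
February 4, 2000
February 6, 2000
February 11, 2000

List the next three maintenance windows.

February 13, 2000; February 18, 2000; February 20, 2000

Every event lands on a Friday or Sunday (gaps cycle 2, 5, 2, 5).
So the schedule is: every Friday and Sunday.
The following Sunday is February 13, 2000.
Next Friday: February 18, 2000.
Next Sunday: February 20, 2000.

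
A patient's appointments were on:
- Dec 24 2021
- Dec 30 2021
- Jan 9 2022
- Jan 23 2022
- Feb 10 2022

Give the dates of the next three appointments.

Mar 4 2022, Mar 30 2022, Apr 29 2022

Intervals are 6, 10, 14, 18 days — an arithmetic progression with common difference 4.
Next gap: 22 days. Feb 10 2022 + 22 days = Mar 4 2022.
Next gap: 26 days. Mar 4 2022 + 26 days = Mar 30 2022.
Next gap: 30 days. Mar 30 2022 + 30 days = Apr 29 2022.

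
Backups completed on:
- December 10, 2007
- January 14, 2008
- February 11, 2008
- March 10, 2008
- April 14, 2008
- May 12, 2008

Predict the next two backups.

June 9, 2008; July 14, 2008

These are Mondays at 28- or 35-day spacing (35, 28, 28, 35, 28).
The pattern: 2nd Monday of the month.
June 2008 — 2nd Monday is June 9, 2008.
2nd Monday of July 2008: July 14, 2008.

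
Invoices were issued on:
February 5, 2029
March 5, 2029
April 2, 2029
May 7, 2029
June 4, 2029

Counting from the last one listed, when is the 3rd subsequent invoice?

Gaps: 28, 28, 35, 28 days — a mix of 28 and 35. Every date is a Monday.
Each is the 1st Monday of its month.
July 2029 — 1st Monday is July 2, 2029.
1st Monday of August 2029: August 6, 2029.
1st Monday of September 2029: September 3, 2029.

September 3, 2029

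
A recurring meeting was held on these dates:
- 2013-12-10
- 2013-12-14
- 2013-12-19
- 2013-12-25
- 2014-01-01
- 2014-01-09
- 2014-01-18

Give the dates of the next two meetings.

2014-01-28, 2014-02-08

Gaps: 4, 5, 6, 7, 8, 9 days — each gap is 1 larger than the previous one.
Next gap: 10 days. 2014-01-18 + 10 days = 2014-01-28.
Next gap: 11 days. 2014-01-28 + 11 days = 2014-02-08.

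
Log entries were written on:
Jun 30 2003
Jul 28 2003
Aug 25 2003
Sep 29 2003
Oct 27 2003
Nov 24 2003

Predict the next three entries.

Dec 29 2003, Jan 26 2004, Feb 23 2004

These are Mondays with 28, 28, 35, 28, 28-day gaps.
Each is the final Monday of its month — Jun 30 2003 is past the 28th, so '4th Monday' doesn't fit.
Last Monday of December 2003: Dec 29 2003.
Last Monday of January 2004: Jan 26 2004.
Last Monday of February 2004: Feb 23 2004.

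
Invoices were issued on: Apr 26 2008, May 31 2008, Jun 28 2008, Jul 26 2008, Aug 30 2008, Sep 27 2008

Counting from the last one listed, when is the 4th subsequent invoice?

These are Saturdays with 35, 28, 28, 35, 28-day gaps.
Each is the final Saturday of its month — May 31 2008 is past the 28th, so '4th Saturday' doesn't fit.
Last Saturday of October 2008: Oct 25 2008.
November 2008 ends with Saturday Nov 29 2008.
December 2008 ends with Saturday Dec 27 2008.
Last Saturday of January 2009: Jan 31 2009.

Jan 31 2009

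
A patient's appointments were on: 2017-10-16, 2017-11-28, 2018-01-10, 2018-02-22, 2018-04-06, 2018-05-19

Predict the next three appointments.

2018-07-01, 2018-08-13, 2018-09-25

Gaps between consecutive events: 43, 43, 43, 43, 43 days — a constant 43-day interval.
2018-05-19 + 43 days = 2018-07-01.
2018-07-01 + 43 days = 2018-08-13.
2018-08-13 + 43 days = 2018-09-25.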